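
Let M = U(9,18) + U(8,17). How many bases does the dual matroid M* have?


(M1+M2)* = M1* + M2*.
M1* = U(9,18), bases: C(18,9) = 48620.
M2* = U(9,17), bases: C(17,9) = 24310.
|B(M*)| = 48620 * 24310 = 1181952200.

1181952200


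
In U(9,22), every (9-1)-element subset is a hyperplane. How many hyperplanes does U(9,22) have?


Hyperplanes of U(9,22) are flats of rank 8.
In a uniform matroid, these are exactly the (8)-element subsets.
Count = (22 choose 8) = 319770.

319770


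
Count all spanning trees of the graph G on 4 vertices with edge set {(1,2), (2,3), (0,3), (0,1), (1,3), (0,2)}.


By Kirchhoff's matrix tree theorem, the number of spanning trees equals
the determinant of any cofactor of the Laplacian matrix L.
G has 4 vertices and 6 edges.
Computing the (3 x 3) cofactor determinant gives 16.

16


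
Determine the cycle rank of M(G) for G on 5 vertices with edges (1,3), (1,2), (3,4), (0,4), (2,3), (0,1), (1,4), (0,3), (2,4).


Cycle rank (nullity) = |E| - r(M) = |E| - (|V| - c).
|E| = 9, |V| = 5, c = 1.
Nullity = 9 - (5 - 1) = 9 - 4 = 5.

5


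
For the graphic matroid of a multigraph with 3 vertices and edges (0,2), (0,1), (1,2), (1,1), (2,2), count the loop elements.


In a graphic matroid, a loop is a self-loop edge (u,u) with rank 0.
Examining all 5 edges for self-loops...
Self-loops found: (1,1), (2,2)
Number of loops = 2.

2


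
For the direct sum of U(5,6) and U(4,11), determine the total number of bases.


Bases of a direct sum M1 + M2: |B| = |B(M1)| * |B(M2)|.
|B(U(5,6))| = C(6,5) = 6.
|B(U(4,11))| = C(11,4) = 330.
Total bases = 6 * 330 = 1980.

1980


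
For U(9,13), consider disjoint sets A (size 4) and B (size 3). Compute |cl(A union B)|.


|A union B| = 4 + 3 = 7 (disjoint).
In U(9,13), cl(S) = S if |S| < 9, else cl(S) = E.
Since 7 < 9, cl(A union B) = A union B.
|cl(A union B)| = 7.

7


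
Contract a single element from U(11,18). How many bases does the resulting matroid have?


Contracting e from U(11,18) gives U(10,17).
Bases of U(10,17) = C(17,10) = 19448.

19448


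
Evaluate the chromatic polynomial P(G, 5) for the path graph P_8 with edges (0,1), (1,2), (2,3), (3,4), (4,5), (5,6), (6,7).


P(P_8, k) = k * (k-1)^(7).
P(5) = 5 * 4^7 = 5 * 16384 = 81920.

81920


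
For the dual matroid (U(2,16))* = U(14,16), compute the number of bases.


The dual of U(r,n) is U(n-r, n) = U(14,16).
Bases of U(14,16) are all (14)-element subsets.
|B(M*)| = (16 choose 14) = 120.

120


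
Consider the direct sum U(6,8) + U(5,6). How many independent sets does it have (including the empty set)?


For a direct sum, |I(M1+M2)| = |I(M1)| * |I(M2)|.
|I(U(6,8))| = sum C(8,k) for k=0..6 = 247.
|I(U(5,6))| = sum C(6,k) for k=0..5 = 63.
Total = 247 * 63 = 15561.

15561


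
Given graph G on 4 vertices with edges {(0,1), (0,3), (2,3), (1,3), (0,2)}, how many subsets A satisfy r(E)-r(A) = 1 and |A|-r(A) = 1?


R(x,y) = sum over A in 2^E of x^(r(E)-r(A)) * y^(|A|-r(A)).
G has 4 vertices, 5 edges. r(E) = 3.
Enumerate all 2^5 = 32 subsets.
Count subsets with r(E)-r(A)=1 and |A|-r(A)=1: 2.

2


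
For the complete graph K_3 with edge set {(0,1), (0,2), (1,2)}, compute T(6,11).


T(K_3; x,y) = x^2 + x + y.
T(6,11) = 36 + 6 + 11 = 53.

53


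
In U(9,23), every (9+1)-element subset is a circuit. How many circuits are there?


In U(9,23), circuits are the (10)-element subsets.
Any set of 10 elements is dependent, and removing any one element gives
an independent set of size 9, so it is a minimal dependent set.
Number of circuits = C(23,10) = 23! / (10! * 13!) = 1144066.

1144066


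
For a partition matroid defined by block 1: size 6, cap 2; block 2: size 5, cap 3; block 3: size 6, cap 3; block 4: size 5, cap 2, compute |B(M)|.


A basis picks exactly ci elements from block i.
Number of bases = product of C(|Si|, ci).
= C(6,2) * C(5,3) * C(6,3) * C(5,2)
= 15 * 10 * 20 * 10
= 30000.

30000


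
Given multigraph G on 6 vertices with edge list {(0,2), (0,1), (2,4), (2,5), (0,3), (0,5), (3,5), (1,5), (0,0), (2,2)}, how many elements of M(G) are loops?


In a graphic matroid, a loop is a self-loop edge (u,u) with rank 0.
Examining all 10 edges for self-loops...
Self-loops found: (0,0), (2,2)
Number of loops = 2.

2


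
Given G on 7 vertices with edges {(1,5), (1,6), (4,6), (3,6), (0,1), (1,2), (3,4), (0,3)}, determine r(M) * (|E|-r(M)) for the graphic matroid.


r(M) = |V| - c = 7 - 1 = 6.
nullity = |E| - r(M) = 8 - 6 = 2.
Product = 6 * 2 = 12.

12


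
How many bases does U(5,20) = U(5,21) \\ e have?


Deleting e from U(5,21) gives U(5,20) since n > r.
Bases of U(5,20) = (20 choose 5) = 15504.

15504


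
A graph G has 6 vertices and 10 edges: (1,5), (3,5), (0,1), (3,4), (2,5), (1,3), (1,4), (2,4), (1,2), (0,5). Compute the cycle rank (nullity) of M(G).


Cycle rank (nullity) = |E| - r(M) = |E| - (|V| - c).
|E| = 10, |V| = 6, c = 1.
Nullity = 10 - (6 - 1) = 10 - 5 = 5.

5


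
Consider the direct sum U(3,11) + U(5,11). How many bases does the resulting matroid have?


Bases of a direct sum M1 + M2: |B| = |B(M1)| * |B(M2)|.
|B(U(3,11))| = C(11,3) = 165.
|B(U(5,11))| = C(11,5) = 462.
Total bases = 165 * 462 = 76230.

76230


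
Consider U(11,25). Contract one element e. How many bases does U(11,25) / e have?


Contracting e from U(11,25) gives U(10,24).
Bases of U(10,24) = (24 choose 10) = 1961256.

1961256


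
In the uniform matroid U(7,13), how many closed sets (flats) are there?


Flats of U(7,13): every subset of size < 7 is a flat, plus E itself.
Count = C(13,0) + C(13,1) + C(13,2) + C(13,3) + C(13,4) + C(13,5) + C(13,6) + 1
     = 1 + 13 + 78 + 286 + 715 + 1287 + 1716 + 1
     = 4097.

4097


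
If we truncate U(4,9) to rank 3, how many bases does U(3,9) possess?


Truncating U(4,9) to rank 3 gives U(3,9).
Bases of U(3,9) are all 3-element subsets of 9 elements.
Number of bases = C(9,3) = 9! / (3! * 6!) = 84.

84


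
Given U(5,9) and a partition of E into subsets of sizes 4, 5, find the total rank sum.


r(Ai) = min(|Ai|, 5) for each part.
Sum = min(4,5) + min(5,5)
    = 4 + 5
    = 9.

9


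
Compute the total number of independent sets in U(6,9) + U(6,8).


For a direct sum, |I(M1+M2)| = |I(M1)| * |I(M2)|.
|I(U(6,9))| = sum C(9,k) for k=0..6 = 466.
|I(U(6,8))| = sum C(8,k) for k=0..6 = 247.
Total = 466 * 247 = 115102.

115102


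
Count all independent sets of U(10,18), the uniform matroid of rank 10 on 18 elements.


Independent sets of U(10,18) are all subsets of size <= 10.
Count = C(18,0) + C(18,1) + C(18,2) + C(18,3) + C(18,4) + C(18,5) + C(18,6) + C(18,7) + C(18,8) + C(18,9) + C(18,10)
     = 1 + 18 + 153 + 816 + 3060 + 8568 + 18564 + 31824 + 43758 + 48620 + 43758
     = 199140.

199140


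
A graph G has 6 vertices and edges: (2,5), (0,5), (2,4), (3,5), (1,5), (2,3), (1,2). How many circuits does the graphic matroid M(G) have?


A circuit in a graphic matroid = edge set of a simple cycle.
G has 6 vertices and 7 edges.
Enumerating all minimal edge subsets forming cycles...
Total circuits found: 3.

3


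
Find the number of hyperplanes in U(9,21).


Hyperplanes of U(9,21) are flats of rank 8.
In a uniform matroid, these are exactly the (8)-element subsets.
Count = (21 choose 8) = 203490.

203490


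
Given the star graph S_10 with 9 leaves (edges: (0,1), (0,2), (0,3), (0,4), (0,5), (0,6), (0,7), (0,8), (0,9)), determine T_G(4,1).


A star on 10 vertices is a tree with 9 edges.
T(x,y) = x^(9) for any tree.
T(4,1) = 4^9 = 262144.

262144


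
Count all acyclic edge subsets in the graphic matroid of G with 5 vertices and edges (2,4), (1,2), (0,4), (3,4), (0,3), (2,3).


An independent set in a graphic matroid is an acyclic edge subset.
G has 5 vertices and 6 edges.
Enumerate all 2^6 = 64 subsets, checking for acyclicity.
Total independent sets = 48.

48


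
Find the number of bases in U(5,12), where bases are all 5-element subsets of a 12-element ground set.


Bases of U(5,12) are all 5-element subsets of the 12-element ground set.
Number of bases = C(12,5).
(12 choose 5) = 792.

792


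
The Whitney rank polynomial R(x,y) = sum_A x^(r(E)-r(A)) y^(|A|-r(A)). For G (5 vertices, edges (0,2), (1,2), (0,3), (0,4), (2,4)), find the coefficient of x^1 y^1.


R(x,y) = sum over A in 2^E of x^(r(E)-r(A)) * y^(|A|-r(A)).
G has 5 vertices, 5 edges. r(E) = 4.
Enumerate all 2^5 = 32 subsets.
Count subsets with r(E)-r(A)=1 and |A|-r(A)=1: 2.

2


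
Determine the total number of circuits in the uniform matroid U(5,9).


In U(5,9), circuits are the (6)-element subsets.
Any set of 6 elements is dependent, and removing any one element gives
an independent set of size 5, so it is a minimal dependent set.
Number of circuits = C(9,6) = 84.

84


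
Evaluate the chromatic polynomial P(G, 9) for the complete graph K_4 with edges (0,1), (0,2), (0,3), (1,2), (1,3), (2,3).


P(K_4, k) = k(k-1)(k-2)...(k-3).
P(9) = (9) * (8) * (7) * (6) = 3024.

3024


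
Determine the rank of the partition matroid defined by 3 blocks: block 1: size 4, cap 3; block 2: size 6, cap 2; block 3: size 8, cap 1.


Rank of a partition matroid = sum of min(|Si|, ci) for each block.
= min(4,3) + min(6,2) + min(8,1)
= 3 + 2 + 1
= 6.

6


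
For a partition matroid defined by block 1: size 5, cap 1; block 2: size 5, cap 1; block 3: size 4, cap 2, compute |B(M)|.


A basis picks exactly ci elements from block i.
Number of bases = product of C(|Si|, ci).
= C(5,1) * C(5,1) * C(4,2)
= 5 * 5 * 6
= 150.

150


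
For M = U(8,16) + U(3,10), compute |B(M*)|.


(M1+M2)* = M1* + M2*.
M1* = U(8,16), bases: C(16,8) = 12870.
M2* = U(7,10), bases: C(10,7) = 120.
|B(M*)| = 12870 * 120 = 1544400.

1544400


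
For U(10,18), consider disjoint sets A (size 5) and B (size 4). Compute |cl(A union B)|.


|A union B| = 5 + 4 = 9 (disjoint).
In U(10,18), cl(S) = S if |S| < 10, else cl(S) = E.
Since 9 < 10, cl(A union B) = A union B.
|cl(A union B)| = 9.

9


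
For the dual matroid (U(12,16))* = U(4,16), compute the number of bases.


The dual of U(r,n) is U(n-r, n) = U(4,16).
Bases of U(4,16) are all (4)-element subsets.
|B(M*)| = C(16,4) = (16 * 15 * 14 * 13) / (1 * 2 * 3 * 4) = 1820.

1820


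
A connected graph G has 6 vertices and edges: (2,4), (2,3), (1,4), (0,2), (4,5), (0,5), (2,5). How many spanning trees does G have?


By Kirchhoff's matrix tree theorem, the number of spanning trees equals
the determinant of any cofactor of the Laplacian matrix L.
G has 6 vertices and 7 edges.
Computing the (5 x 5) cofactor determinant gives 8.

8


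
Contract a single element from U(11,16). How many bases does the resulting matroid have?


Contracting e from U(11,16) gives U(10,15).
Bases of U(10,15) = (15 choose 10) = 3003.

3003


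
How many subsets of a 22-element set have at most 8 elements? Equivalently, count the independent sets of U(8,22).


Independent sets of U(8,22) are all subsets of size <= 8.
Count = C(22,0) + C(22,1) + C(22,2) + C(22,3) + C(22,4) + C(22,5) + C(22,6) + C(22,7) + C(22,8)
     = 1 + 22 + 231 + 1540 + 7315 + 26334 + 74613 + 170544 + 319770
     = 600370.

600370


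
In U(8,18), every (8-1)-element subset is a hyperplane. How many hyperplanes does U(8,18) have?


Hyperplanes of U(8,18) are flats of rank 7.
In a uniform matroid, these are exactly the (7)-element subsets.
Count = C(18,7) = 31824.

31824


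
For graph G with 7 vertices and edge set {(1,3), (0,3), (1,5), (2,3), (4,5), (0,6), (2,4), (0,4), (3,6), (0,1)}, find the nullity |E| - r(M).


Cycle rank (nullity) = |E| - r(M) = |E| - (|V| - c).
|E| = 10, |V| = 7, c = 1.
Nullity = 10 - (7 - 1) = 10 - 6 = 4.

4


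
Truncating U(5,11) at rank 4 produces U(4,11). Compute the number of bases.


Truncating U(5,11) to rank 4 gives U(4,11).
Bases of U(4,11) are all 4-element subsets of 11 elements.
Number of bases = (11 choose 4) = 330.

330


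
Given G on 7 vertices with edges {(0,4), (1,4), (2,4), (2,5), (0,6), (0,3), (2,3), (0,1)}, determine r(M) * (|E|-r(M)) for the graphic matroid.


r(M) = |V| - c = 7 - 1 = 6.
nullity = |E| - r(M) = 8 - 6 = 2.
Product = 6 * 2 = 12.

12


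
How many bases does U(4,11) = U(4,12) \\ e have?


Deleting e from U(4,12) gives U(4,11) since n > r.
Bases of U(4,11) = C(11,4) = (11 * 10 * 9 * 8) / (1 * 2 * 3 * 4) = 330.

330


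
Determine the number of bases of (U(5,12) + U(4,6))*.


(M1+M2)* = M1* + M2*.
M1* = U(7,12), bases: C(12,7) = 792.
M2* = U(2,6), bases: C(6,2) = 15.
|B(M*)| = 792 * 15 = 11880.

11880


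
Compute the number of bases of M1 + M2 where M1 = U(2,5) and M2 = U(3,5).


Bases of a direct sum M1 + M2: |B| = |B(M1)| * |B(M2)|.
|B(U(2,5))| = C(5,2) = 10.
|B(U(3,5))| = C(5,3) = 10.
Total bases = 10 * 10 = 100.

100


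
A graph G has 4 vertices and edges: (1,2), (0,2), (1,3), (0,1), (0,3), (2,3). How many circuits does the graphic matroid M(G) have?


A circuit in a graphic matroid = edge set of a simple cycle.
G has 4 vertices and 6 edges.
Enumerating all minimal edge subsets forming cycles...
Total circuits found: 7.

7


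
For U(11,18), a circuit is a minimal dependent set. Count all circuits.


In U(11,18), circuits are the (12)-element subsets.
Any set of 12 elements is dependent, and removing any one element gives
an independent set of size 11, so it is a minimal dependent set.
Number of circuits = (18 choose 12) = 18564.

18564


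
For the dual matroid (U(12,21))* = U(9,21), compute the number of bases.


The dual of U(r,n) is U(n-r, n) = U(9,21).
Bases of U(9,21) are all (9)-element subsets.
|B(M*)| = (21 choose 9) = 293930.

293930


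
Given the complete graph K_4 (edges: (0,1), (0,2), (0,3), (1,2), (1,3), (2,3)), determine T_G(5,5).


T(K_4; x,y) = x^3 + 3x^2 + 4xy + 2x + y^3 + 3y^2 + 2y.
Substituting x=5, y=5:
= 125 + 75 + 100 + 10 + 125 + 75 + 10
= 520.

520


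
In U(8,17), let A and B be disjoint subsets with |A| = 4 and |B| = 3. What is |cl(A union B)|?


|A union B| = 4 + 3 = 7 (disjoint).
In U(8,17), cl(S) = S if |S| < 8, else cl(S) = E.
Since 7 < 8, cl(A union B) = A union B.
|cl(A union B)| = 7.

7


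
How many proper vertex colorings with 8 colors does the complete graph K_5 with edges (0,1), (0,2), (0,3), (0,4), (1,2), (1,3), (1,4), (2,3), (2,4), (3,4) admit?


P(K_5, k) = k(k-1)(k-2)...(k-4).
P(8) = (8) * (7) * (6) * (5) * (4) = 6720.

6720


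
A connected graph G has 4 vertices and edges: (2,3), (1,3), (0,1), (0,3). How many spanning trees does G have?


By Kirchhoff's matrix tree theorem, the number of spanning trees equals
the determinant of any cofactor of the Laplacian matrix L.
G has 4 vertices and 4 edges.
Computing the (3 x 3) cofactor determinant gives 3.

3


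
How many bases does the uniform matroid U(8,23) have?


Bases of U(8,23) are all 8-element subsets of the 23-element ground set.
Number of bases = C(23,8).
C(23,8) = 23! / (8! * 15!) = 490314.

490314


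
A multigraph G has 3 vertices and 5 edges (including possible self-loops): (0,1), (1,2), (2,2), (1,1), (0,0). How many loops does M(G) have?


In a graphic matroid, a loop is a self-loop edge (u,u) with rank 0.
Examining all 5 edges for self-loops...
Self-loops found: (2,2), (1,1), (0,0)
Number of loops = 3.

3


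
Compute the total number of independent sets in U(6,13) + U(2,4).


For a direct sum, |I(M1+M2)| = |I(M1)| * |I(M2)|.
|I(U(6,13))| = sum C(13,k) for k=0..6 = 4096.
|I(U(2,4))| = sum C(4,k) for k=0..2 = 11.
Total = 4096 * 11 = 45056.

45056


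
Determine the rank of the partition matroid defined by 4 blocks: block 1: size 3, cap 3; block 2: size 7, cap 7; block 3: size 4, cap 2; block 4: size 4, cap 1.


Rank of a partition matroid = sum of min(|Si|, ci) for each block.
= min(3,3) + min(7,7) + min(4,2) + min(4,1)
= 3 + 7 + 2 + 1
= 13.

13


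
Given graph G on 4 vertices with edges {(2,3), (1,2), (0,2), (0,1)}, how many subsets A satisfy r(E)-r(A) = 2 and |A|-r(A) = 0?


R(x,y) = sum over A in 2^E of x^(r(E)-r(A)) * y^(|A|-r(A)).
G has 4 vertices, 4 edges. r(E) = 3.
Enumerate all 2^4 = 16 subsets.
Count subsets with r(E)-r(A)=2 and |A|-r(A)=0: 4.

4


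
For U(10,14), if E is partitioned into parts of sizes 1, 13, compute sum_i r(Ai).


r(Ai) = min(|Ai|, 10) for each part.
Sum = min(1,10) + min(13,10)
    = 1 + 10
    = 11.

11


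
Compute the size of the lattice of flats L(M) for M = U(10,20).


Flats of U(10,20): every subset of size < 10 is a flat, plus E itself.
Count = (20 choose 0) + (20 choose 1) + (20 choose 2) + (20 choose 3) + (20 choose 4) + (20 choose 5) + (20 choose 6) + (20 choose 7) + (20 choose 8) + (20 choose 9) + 1
     = 1 + 20 + 190 + 1140 + 4845 + 15504 + 38760 + 77520 + 125970 + 167960 + 1
     = 431911.

431911


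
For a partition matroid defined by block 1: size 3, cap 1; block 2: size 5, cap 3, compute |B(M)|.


A basis picks exactly ci elements from block i.
Number of bases = product of C(|Si|, ci).
= C(3,1) * C(5,3)
= 3 * 10
= 30.

30


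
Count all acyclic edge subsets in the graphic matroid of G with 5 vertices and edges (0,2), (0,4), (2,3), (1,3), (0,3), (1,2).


An independent set in a graphic matroid is an acyclic edge subset.
G has 5 vertices and 6 edges.
Enumerate all 2^6 = 64 subsets, checking for acyclicity.
Total independent sets = 48.

48


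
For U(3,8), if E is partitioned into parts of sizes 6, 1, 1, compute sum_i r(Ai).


r(Ai) = min(|Ai|, 3) for each part.
Sum = min(6,3) + min(1,3) + min(1,3)
    = 3 + 1 + 1
    = 5.

5


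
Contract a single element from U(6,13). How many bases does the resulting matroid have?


Contracting e from U(6,13) gives U(5,12).
Bases of U(5,12) = C(12,5) = 792.

792


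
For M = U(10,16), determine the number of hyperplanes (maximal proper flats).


Hyperplanes of U(10,16) are flats of rank 9.
In a uniform matroid, these are exactly the (9)-element subsets.
Count = (16 choose 9) = 11440.

11440


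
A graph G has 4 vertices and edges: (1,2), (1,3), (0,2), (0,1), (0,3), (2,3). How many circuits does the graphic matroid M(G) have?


A circuit in a graphic matroid = edge set of a simple cycle.
G has 4 vertices and 6 edges.
Enumerating all minimal edge subsets forming cycles...
Total circuits found: 7.

7


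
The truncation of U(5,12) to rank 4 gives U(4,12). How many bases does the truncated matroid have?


Truncating U(5,12) to rank 4 gives U(4,12).
Bases of U(4,12) are all 4-element subsets of 12 elements.
Number of bases = C(12,4) = (12 * 11 * 10 * 9) / (1 * 2 * 3 * 4) = 495.

495


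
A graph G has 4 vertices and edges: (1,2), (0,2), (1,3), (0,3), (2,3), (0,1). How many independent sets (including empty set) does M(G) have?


An independent set in a graphic matroid is an acyclic edge subset.
G has 4 vertices and 6 edges.
Enumerate all 2^6 = 64 subsets, checking for acyclicity.
Total independent sets = 38.

38


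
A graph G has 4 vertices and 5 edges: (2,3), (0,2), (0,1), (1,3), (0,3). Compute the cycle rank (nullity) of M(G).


Cycle rank (nullity) = |E| - r(M) = |E| - (|V| - c).
|E| = 5, |V| = 4, c = 1.
Nullity = 5 - (4 - 1) = 5 - 3 = 2.

2


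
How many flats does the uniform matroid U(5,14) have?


Flats of U(5,14): every subset of size < 5 is a flat, plus E itself.
Count = (14 choose 0) + (14 choose 1) + (14 choose 2) + (14 choose 3) + (14 choose 4) + 1
     = 1 + 14 + 91 + 364 + 1001 + 1
     = 1472.

1472


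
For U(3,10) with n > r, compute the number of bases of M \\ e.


Deleting e from U(3,10) gives U(3,9) since n > r.
Bases of U(3,9) = C(9,3) = (9 * 8 * 7) / (1 * 2 * 3) = 84.

84


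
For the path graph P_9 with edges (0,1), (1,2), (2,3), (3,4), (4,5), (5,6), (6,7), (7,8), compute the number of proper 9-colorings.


P(P_9, k) = k * (k-1)^(8).
P(9) = 9 * 8^8 = 9 * 16777216 = 150994944.

150994944


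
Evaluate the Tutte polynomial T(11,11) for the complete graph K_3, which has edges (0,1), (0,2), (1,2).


T(K_3; x,y) = x^2 + x + y.
T(11,11) = 121 + 11 + 11 = 143.

143


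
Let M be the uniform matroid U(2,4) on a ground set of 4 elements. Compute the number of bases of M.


Bases of U(2,4) are all 2-element subsets of the 4-element ground set.
Number of bases = C(4,2).
(4 choose 2) = 6.

6


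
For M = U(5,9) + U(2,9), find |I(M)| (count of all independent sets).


For a direct sum, |I(M1+M2)| = |I(M1)| * |I(M2)|.
|I(U(5,9))| = sum C(9,k) for k=0..5 = 382.
|I(U(2,9))| = sum C(9,k) for k=0..2 = 46.
Total = 382 * 46 = 17572.

17572


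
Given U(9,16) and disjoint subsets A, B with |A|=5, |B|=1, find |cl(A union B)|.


|A union B| = 5 + 1 = 6 (disjoint).
In U(9,16), cl(S) = S if |S| < 9, else cl(S) = E.
Since 6 < 9, cl(A union B) = A union B.
|cl(A union B)| = 6.

6


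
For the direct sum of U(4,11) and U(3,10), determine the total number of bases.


Bases of a direct sum M1 + M2: |B| = |B(M1)| * |B(M2)|.
|B(U(4,11))| = C(11,4) = 330.
|B(U(3,10))| = C(10,3) = 120.
Total bases = 330 * 120 = 39600.

39600


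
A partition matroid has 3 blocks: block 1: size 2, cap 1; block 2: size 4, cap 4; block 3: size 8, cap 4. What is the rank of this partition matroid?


Rank of a partition matroid = sum of min(|Si|, ci) for each block.
= min(2,1) + min(4,4) + min(8,4)
= 1 + 4 + 4
= 9.

9


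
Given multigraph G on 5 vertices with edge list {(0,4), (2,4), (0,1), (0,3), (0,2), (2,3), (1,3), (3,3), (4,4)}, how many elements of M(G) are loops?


In a graphic matroid, a loop is a self-loop edge (u,u) with rank 0.
Examining all 9 edges for self-loops...
Self-loops found: (3,3), (4,4)
Number of loops = 2.

2


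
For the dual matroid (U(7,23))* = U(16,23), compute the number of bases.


The dual of U(r,n) is U(n-r, n) = U(16,23).
Bases of U(16,23) are all (16)-element subsets.
|B(M*)| = C(23,16) = 245157.

245157


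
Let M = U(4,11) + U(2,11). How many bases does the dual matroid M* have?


(M1+M2)* = M1* + M2*.
M1* = U(7,11), bases: C(11,7) = 330.
M2* = U(9,11), bases: C(11,9) = 55.
|B(M*)| = 330 * 55 = 18150.

18150


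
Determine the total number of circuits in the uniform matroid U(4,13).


In U(4,13), circuits are the (5)-element subsets.
Any set of 5 elements is dependent, and removing any one element gives
an independent set of size 4, so it is a minimal dependent set.
Number of circuits = (13 choose 5) = 1287.

1287


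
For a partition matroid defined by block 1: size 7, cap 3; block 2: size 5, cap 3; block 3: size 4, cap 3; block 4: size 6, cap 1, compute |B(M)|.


A basis picks exactly ci elements from block i.
Number of bases = product of C(|Si|, ci).
= C(7,3) * C(5,3) * C(4,3) * C(6,1)
= 35 * 10 * 4 * 6
= 8400.

8400


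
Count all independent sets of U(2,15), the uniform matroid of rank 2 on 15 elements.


Independent sets of U(2,15) are all subsets of size <= 2.
Count = (15 choose 0) + (15 choose 1) + (15 choose 2)
     = 1 + 15 + 105
     = 121.

121


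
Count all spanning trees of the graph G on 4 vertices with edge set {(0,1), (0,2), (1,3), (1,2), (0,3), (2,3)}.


By Kirchhoff's matrix tree theorem, the number of spanning trees equals
the determinant of any cofactor of the Laplacian matrix L.
G has 4 vertices and 6 edges.
Computing the (3 x 3) cofactor determinant gives 16.

16


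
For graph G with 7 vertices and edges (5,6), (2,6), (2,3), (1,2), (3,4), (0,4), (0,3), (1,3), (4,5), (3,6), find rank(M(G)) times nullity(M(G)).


r(M) = |V| - c = 7 - 1 = 6.
nullity = |E| - r(M) = 10 - 6 = 4.
Product = 6 * 4 = 24.

24


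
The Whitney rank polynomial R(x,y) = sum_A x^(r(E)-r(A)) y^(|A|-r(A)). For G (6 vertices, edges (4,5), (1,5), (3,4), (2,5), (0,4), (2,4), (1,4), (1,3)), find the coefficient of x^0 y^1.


R(x,y) = sum over A in 2^E of x^(r(E)-r(A)) * y^(|A|-r(A)).
G has 6 vertices, 8 edges. r(E) = 5.
Enumerate all 2^8 = 256 subsets.
Count subsets with r(E)-r(A)=0 and |A|-r(A)=1: 19.

19


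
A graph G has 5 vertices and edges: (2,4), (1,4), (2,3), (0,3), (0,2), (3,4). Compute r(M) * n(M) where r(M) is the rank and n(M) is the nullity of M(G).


r(M) = |V| - c = 5 - 1 = 4.
nullity = |E| - r(M) = 6 - 4 = 2.
Product = 4 * 2 = 8.

8


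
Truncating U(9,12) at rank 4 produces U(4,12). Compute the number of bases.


Truncating U(9,12) to rank 4 gives U(4,12).
Bases of U(4,12) are all 4-element subsets of 12 elements.
Number of bases = (12 choose 4) = 495.

495


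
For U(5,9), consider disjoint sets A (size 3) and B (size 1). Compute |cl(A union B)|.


|A union B| = 3 + 1 = 4 (disjoint).
In U(5,9), cl(S) = S if |S| < 5, else cl(S) = E.
Since 4 < 5, cl(A union B) = A union B.
|cl(A union B)| = 4.

4


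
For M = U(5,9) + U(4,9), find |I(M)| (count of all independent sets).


For a direct sum, |I(M1+M2)| = |I(M1)| * |I(M2)|.
|I(U(5,9))| = sum C(9,k) for k=0..5 = 382.
|I(U(4,9))| = sum C(9,k) for k=0..4 = 256.
Total = 382 * 256 = 97792.

97792


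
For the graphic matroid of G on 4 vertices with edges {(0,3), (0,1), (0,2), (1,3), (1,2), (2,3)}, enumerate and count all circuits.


A circuit in a graphic matroid = edge set of a simple cycle.
G has 4 vertices and 6 edges.
Enumerating all minimal edge subsets forming cycles...
Total circuits found: 7.

7


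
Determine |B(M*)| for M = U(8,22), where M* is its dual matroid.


The dual of U(r,n) is U(n-r, n) = U(14,22).
Bases of U(14,22) are all (14)-element subsets.
|B(M*)| = C(22,14) = 22! / (14! * 8!) = 319770.

319770


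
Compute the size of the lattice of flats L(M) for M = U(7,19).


Flats of U(7,19): every subset of size < 7 is a flat, plus E itself.
Count = C(19,0) + C(19,1) + C(19,2) + C(19,3) + C(19,4) + C(19,5) + C(19,6) + 1
     = 1 + 19 + 171 + 969 + 3876 + 11628 + 27132 + 1
     = 43797.

43797


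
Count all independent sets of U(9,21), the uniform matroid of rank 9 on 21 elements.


Independent sets of U(9,21) are all subsets of size <= 9.
Count = C(21,0) + C(21,1) + C(21,2) + C(21,3) + C(21,4) + C(21,5) + C(21,6) + C(21,7) + C(21,8) + C(21,9)
     = 1 + 21 + 210 + 1330 + 5985 + 20349 + 54264 + 116280 + 203490 + 293930
     = 695860.

695860


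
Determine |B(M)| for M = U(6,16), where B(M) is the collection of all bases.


Bases of U(6,16) are all 6-element subsets of the 16-element ground set.
Number of bases = C(16,6).
C(16,6) = 8008.

8008


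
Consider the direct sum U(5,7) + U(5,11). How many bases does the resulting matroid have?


Bases of a direct sum M1 + M2: |B| = |B(M1)| * |B(M2)|.
|B(U(5,7))| = C(7,5) = 21.
|B(U(5,11))| = C(11,5) = 462.
Total bases = 21 * 462 = 9702.

9702


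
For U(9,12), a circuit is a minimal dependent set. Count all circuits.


In U(9,12), circuits are the (10)-element subsets.
Any set of 10 elements is dependent, and removing any one element gives
an independent set of size 9, so it is a minimal dependent set.
Number of circuits = C(12,10) = 12! / (10! * 2!) = 66.

66


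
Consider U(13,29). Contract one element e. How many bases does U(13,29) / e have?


Contracting e from U(13,29) gives U(12,28).
Bases of U(12,28) = (28 choose 12) = 30421755.

30421755


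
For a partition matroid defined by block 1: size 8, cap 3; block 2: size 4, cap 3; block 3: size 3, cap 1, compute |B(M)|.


A basis picks exactly ci elements from block i.
Number of bases = product of C(|Si|, ci).
= C(8,3) * C(4,3) * C(3,1)
= 56 * 4 * 3
= 672.

672


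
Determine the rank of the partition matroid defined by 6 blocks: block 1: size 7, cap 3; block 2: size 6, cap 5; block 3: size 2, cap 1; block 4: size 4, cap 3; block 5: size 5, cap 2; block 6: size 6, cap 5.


Rank of a partition matroid = sum of min(|Si|, ci) for each block.
= min(7,3) + min(6,5) + min(2,1) + min(4,3) + min(5,2) + min(6,5)
= 3 + 5 + 1 + 3 + 2 + 5
= 19.

19


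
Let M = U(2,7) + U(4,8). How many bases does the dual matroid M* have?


(M1+M2)* = M1* + M2*.
M1* = U(5,7), bases: C(7,5) = 21.
M2* = U(4,8), bases: C(8,4) = 70.
|B(M*)| = 21 * 70 = 1470.

1470


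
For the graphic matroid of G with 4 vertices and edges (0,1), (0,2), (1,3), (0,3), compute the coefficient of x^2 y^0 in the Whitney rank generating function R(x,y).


R(x,y) = sum over A in 2^E of x^(r(E)-r(A)) * y^(|A|-r(A)).
G has 4 vertices, 4 edges. r(E) = 3.
Enumerate all 2^4 = 16 subsets.
Count subsets with r(E)-r(A)=2 and |A|-r(A)=0: 4.

4


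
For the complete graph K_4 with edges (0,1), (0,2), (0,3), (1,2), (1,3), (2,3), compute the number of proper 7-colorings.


P(K_4, k) = k(k-1)(k-2)...(k-3).
P(7) = (7) * (6) * (5) * (4) = 840.

840


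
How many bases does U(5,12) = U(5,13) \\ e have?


Deleting e from U(5,13) gives U(5,12) since n > r.
Bases of U(5,12) = (12 choose 5) = 792.

792


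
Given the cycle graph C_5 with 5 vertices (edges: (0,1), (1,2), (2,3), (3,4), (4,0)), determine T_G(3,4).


T(C_5; x,y) = x + x^2 + ... + x^(4) + y.
T(3,4) = 3^1 + 3^2 + 3^3 + 3^4 + 4
= 3 + 9 + 27 + 81 + 4
= 124.

124


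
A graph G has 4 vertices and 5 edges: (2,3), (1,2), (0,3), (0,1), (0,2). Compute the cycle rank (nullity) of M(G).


Cycle rank (nullity) = |E| - r(M) = |E| - (|V| - c).
|E| = 5, |V| = 4, c = 1.
Nullity = 5 - (4 - 1) = 5 - 3 = 2.

2


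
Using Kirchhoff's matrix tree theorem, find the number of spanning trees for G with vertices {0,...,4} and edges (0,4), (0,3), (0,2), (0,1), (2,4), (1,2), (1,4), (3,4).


By Kirchhoff's matrix tree theorem, the number of spanning trees equals
the determinant of any cofactor of the Laplacian matrix L.
G has 5 vertices and 8 edges.
Computing the (4 x 4) cofactor determinant gives 40.

40


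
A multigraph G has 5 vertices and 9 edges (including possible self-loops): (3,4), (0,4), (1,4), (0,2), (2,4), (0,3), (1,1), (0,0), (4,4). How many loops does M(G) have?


In a graphic matroid, a loop is a self-loop edge (u,u) with rank 0.
Examining all 9 edges for self-loops...
Self-loops found: (1,1), (0,0), (4,4)
Number of loops = 3.

3


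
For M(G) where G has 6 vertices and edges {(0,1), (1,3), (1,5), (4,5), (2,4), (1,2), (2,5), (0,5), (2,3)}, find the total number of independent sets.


An independent set in a graphic matroid is an acyclic edge subset.
G has 6 vertices and 9 edges.
Enumerate all 2^9 = 512 subsets, checking for acyclicity.
Total independent sets = 279.

279


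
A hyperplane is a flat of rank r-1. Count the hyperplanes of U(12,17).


Hyperplanes of U(12,17) are flats of rank 11.
In a uniform matroid, these are exactly the (11)-element subsets.
Count = (17 choose 11) = 12376.

12376


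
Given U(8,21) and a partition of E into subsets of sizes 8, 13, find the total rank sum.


r(Ai) = min(|Ai|, 8) for each part.
Sum = min(8,8) + min(13,8)
    = 8 + 8
    = 16.

16


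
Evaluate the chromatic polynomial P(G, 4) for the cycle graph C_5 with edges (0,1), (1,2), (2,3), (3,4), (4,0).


P(C_5, k) = (k-1)^5 + (-1)^5*(k-1).
P(4) = (3)^5 - 3
= 243 - 3 = 240.

240


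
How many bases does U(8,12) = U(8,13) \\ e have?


Deleting e from U(8,13) gives U(8,12) since n > r.
Bases of U(8,12) = C(12,8) = 495.

495


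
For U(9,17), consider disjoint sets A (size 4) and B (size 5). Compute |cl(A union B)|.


|A union B| = 4 + 5 = 9 (disjoint).
In U(9,17), cl(S) = S if |S| < 9, else cl(S) = E.
Since 9 >= 9, cl(A union B) = E.
|cl(A union B)| = 17.

17


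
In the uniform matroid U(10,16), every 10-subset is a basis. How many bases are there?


Bases of U(10,16) are all 10-element subsets of the 16-element ground set.
Number of bases = C(16,10).
C(16,10) = 8008.

8008


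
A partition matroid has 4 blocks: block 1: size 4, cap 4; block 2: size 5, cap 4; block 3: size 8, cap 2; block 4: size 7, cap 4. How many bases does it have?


A basis picks exactly ci elements from block i.
Number of bases = product of C(|Si|, ci).
= C(4,4) * C(5,4) * C(8,2) * C(7,4)
= 1 * 5 * 28 * 35
= 4900.

4900


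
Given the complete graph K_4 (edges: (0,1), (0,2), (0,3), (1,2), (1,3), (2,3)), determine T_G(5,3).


T(K_4; x,y) = x^3 + 3x^2 + 4xy + 2x + y^3 + 3y^2 + 2y.
Substituting x=5, y=3:
= 125 + 75 + 60 + 10 + 27 + 27 + 6
= 330.

330


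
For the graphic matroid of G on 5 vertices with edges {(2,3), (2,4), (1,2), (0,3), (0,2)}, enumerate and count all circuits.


A circuit in a graphic matroid = edge set of a simple cycle.
G has 5 vertices and 5 edges.
Enumerating all minimal edge subsets forming cycles...
Total circuits found: 1.

1


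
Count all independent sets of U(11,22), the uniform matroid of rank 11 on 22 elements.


Independent sets of U(11,22) are all subsets of size <= 11.
Count = (22 choose 0) + (22 choose 1) + (22 choose 2) + (22 choose 3) + (22 choose 4) + (22 choose 5) + (22 choose 6) + (22 choose 7) + (22 choose 8) + (22 choose 9) + (22 choose 10) + (22 choose 11)
     = 1 + 22 + 231 + 1540 + 7315 + 26334 + 74613 + 170544 + 319770 + 497420 + 646646 + 705432
     = 2449868.

2449868


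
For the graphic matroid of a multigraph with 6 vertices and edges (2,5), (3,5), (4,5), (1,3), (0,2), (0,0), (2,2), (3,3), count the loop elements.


In a graphic matroid, a loop is a self-loop edge (u,u) with rank 0.
Examining all 8 edges for self-loops...
Self-loops found: (0,0), (2,2), (3,3)
Number of loops = 3.

3


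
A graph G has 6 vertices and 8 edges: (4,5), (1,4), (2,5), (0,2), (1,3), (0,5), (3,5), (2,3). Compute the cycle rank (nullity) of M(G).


Cycle rank (nullity) = |E| - r(M) = |E| - (|V| - c).
|E| = 8, |V| = 6, c = 1.
Nullity = 8 - (6 - 1) = 8 - 5 = 3.

3


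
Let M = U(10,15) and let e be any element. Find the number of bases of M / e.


Contracting e from U(10,15) gives U(9,14).
Bases of U(9,14) = C(14,9) = 14! / (9! * 5!) = 2002.

2002


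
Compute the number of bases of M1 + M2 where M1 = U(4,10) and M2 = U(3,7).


Bases of a direct sum M1 + M2: |B| = |B(M1)| * |B(M2)|.
|B(U(4,10))| = C(10,4) = 210.
|B(U(3,7))| = C(7,3) = 35.
Total bases = 210 * 35 = 7350.

7350


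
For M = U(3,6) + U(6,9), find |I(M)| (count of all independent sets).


For a direct sum, |I(M1+M2)| = |I(M1)| * |I(M2)|.
|I(U(3,6))| = sum C(6,k) for k=0..3 = 42.
|I(U(6,9))| = sum C(9,k) for k=0..6 = 466.
Total = 42 * 466 = 19572.

19572


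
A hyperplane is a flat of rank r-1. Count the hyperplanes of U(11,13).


Hyperplanes of U(11,13) are flats of rank 10.
In a uniform matroid, these are exactly the (10)-element subsets.
Count = (13 choose 10) = 286.

286


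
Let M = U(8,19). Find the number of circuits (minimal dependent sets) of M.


In U(8,19), circuits are the (9)-element subsets.
Any set of 9 elements is dependent, and removing any one element gives
an independent set of size 8, so it is a minimal dependent set.
Number of circuits = (19 choose 9) = 92378.

92378


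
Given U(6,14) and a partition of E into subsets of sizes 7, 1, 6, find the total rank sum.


r(Ai) = min(|Ai|, 6) for each part.
Sum = min(7,6) + min(1,6) + min(6,6)
    = 6 + 1 + 6
    = 13.

13


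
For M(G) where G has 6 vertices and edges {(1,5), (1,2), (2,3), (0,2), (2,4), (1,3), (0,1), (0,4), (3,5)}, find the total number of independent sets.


An independent set in a graphic matroid is an acyclic edge subset.
G has 6 vertices and 9 edges.
Enumerate all 2^9 = 512 subsets, checking for acyclicity.
Total independent sets = 280.

280


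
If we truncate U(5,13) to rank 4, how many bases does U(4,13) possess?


Truncating U(5,13) to rank 4 gives U(4,13).
Bases of U(4,13) are all 4-element subsets of 13 elements.
Number of bases = (13 choose 4) = 715.

715


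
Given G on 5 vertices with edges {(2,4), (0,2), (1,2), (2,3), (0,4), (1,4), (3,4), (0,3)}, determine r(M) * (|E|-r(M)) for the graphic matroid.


r(M) = |V| - c = 5 - 1 = 4.
nullity = |E| - r(M) = 8 - 4 = 4.
Product = 4 * 4 = 16.

16


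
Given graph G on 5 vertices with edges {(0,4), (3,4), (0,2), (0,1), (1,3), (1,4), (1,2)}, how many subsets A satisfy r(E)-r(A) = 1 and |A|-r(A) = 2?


R(x,y) = sum over A in 2^E of x^(r(E)-r(A)) * y^(|A|-r(A)).
G has 5 vertices, 7 edges. r(E) = 4.
Enumerate all 2^7 = 128 subsets.
Count subsets with r(E)-r(A)=1 and |A|-r(A)=2: 2.

2


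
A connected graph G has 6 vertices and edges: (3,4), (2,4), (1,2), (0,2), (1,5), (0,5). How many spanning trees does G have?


By Kirchhoff's matrix tree theorem, the number of spanning trees equals
the determinant of any cofactor of the Laplacian matrix L.
G has 6 vertices and 6 edges.
Computing the (5 x 5) cofactor determinant gives 4.

4


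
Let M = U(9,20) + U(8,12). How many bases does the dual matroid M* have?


(M1+M2)* = M1* + M2*.
M1* = U(11,20), bases: C(20,11) = 167960.
M2* = U(4,12), bases: C(12,4) = 495.
|B(M*)| = 167960 * 495 = 83140200.

83140200


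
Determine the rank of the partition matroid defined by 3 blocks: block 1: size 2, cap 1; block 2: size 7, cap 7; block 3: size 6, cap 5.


Rank of a partition matroid = sum of min(|Si|, ci) for each block.
= min(2,1) + min(7,7) + min(6,5)
= 1 + 7 + 5
= 13.

13


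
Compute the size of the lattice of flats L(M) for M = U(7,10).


Flats of U(7,10): every subset of size < 7 is a flat, plus E itself.
Count = (10 choose 0) + (10 choose 1) + (10 choose 2) + (10 choose 3) + (10 choose 4) + (10 choose 5) + (10 choose 6) + 1
     = 1 + 10 + 45 + 120 + 210 + 252 + 210 + 1
     = 849.

849


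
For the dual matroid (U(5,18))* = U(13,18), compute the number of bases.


The dual of U(r,n) is U(n-r, n) = U(13,18).
Bases of U(13,18) are all (13)-element subsets.
|B(M*)| = C(18,13) = 8568.

8568


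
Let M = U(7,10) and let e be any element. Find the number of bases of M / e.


Contracting e from U(7,10) gives U(6,9).
Bases of U(6,9) = C(9,6) = 84.

84


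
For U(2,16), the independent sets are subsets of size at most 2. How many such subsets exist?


Independent sets of U(2,16) are all subsets of size <= 2.
Count = (16 choose 0) + (16 choose 1) + (16 choose 2)
     = 1 + 16 + 120
     = 137.

137


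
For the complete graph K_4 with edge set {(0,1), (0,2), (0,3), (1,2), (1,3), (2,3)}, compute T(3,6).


T(K_4; x,y) = x^3 + 3x^2 + 4xy + 2x + y^3 + 3y^2 + 2y.
Substituting x=3, y=6:
= 27 + 27 + 72 + 6 + 216 + 108 + 12
= 468.

468


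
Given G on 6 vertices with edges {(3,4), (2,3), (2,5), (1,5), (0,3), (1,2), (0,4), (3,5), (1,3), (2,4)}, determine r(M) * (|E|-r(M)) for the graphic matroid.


r(M) = |V| - c = 6 - 1 = 5.
nullity = |E| - r(M) = 10 - 5 = 5.
Product = 5 * 5 = 25.

25


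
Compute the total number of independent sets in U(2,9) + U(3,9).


For a direct sum, |I(M1+M2)| = |I(M1)| * |I(M2)|.
|I(U(2,9))| = sum C(9,k) for k=0..2 = 46.
|I(U(3,9))| = sum C(9,k) for k=0..3 = 130.
Total = 46 * 130 = 5980.

5980


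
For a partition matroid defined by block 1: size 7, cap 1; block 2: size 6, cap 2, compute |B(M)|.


A basis picks exactly ci elements from block i.
Number of bases = product of C(|Si|, ci).
= C(7,1) * C(6,2)
= 7 * 15
= 105.

105


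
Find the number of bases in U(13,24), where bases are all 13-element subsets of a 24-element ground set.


Bases of U(13,24) are all 13-element subsets of the 24-element ground set.
Number of bases = C(24,13).
C(24,13) = 2496144.

2496144


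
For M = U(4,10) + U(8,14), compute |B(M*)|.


(M1+M2)* = M1* + M2*.
M1* = U(6,10), bases: C(10,6) = 210.
M2* = U(6,14), bases: C(14,6) = 3003.
|B(M*)| = 210 * 3003 = 630630.

630630


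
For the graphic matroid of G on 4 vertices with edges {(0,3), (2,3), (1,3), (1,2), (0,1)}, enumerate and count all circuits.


A circuit in a graphic matroid = edge set of a simple cycle.
G has 4 vertices and 5 edges.
Enumerating all minimal edge subsets forming cycles...
Total circuits found: 3.

3


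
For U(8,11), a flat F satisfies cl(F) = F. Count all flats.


Flats of U(8,11): every subset of size < 8 is a flat, plus E itself.
Count = C(11,0) + C(11,1) + C(11,2) + C(11,3) + C(11,4) + C(11,5) + C(11,6) + C(11,7) + 1
     = 1 + 11 + 55 + 165 + 330 + 462 + 462 + 330 + 1
     = 1817.

1817
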